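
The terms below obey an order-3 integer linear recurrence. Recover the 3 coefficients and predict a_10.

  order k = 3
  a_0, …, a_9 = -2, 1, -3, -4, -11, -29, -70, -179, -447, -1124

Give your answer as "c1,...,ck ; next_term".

  a_3 = 1·-3 + 3·1 + 2·-2 = -4
  a_4 = 1·-4 + 3·-3 + 2·1 = -11
  a_5 = 1·-11 + 3·-4 + 2·-3 = -29
  a_6 = 1·-29 + 3·-11 + 2·-4 = -70
  a_7 = 1·-70 + 3·-29 + 2·-11 = -179
  a_8 = 1·-179 + 3·-70 + 2·-29 = -447
  a_9 = 1·-447 + 3·-179 + 2·-70 = -1124
  a_10 = 1·-1124 + 3·-447 + 2·-179 = -2823

1,3,2 ; -2823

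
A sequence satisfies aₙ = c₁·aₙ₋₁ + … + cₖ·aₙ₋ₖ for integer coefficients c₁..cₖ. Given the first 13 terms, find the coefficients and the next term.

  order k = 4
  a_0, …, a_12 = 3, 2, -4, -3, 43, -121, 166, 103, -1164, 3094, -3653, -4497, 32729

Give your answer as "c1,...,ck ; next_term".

-3,-4,3,4 ; -78782

  a_4 = -3·-3 + -4·-4 + 3·2 + 4·3 = 43
  a_5 = -3·43 + -4·-3 + 3·-4 + 4·2 = -121
  a_6 = -3·-121 + -4·43 + 3·-3 + 4·-4 = 166
  a_7 = -3·166 + -4·-121 + 3·43 + 4·-3 = 103
  a_8 = -3·103 + -4·166 + 3·-121 + 4·43 = -1164
  a_9 = -3·-1164 + -4·103 + 3·166 + 4·-121 = 3094
  a_10 = -3·3094 + -4·-1164 + 3·103 + 4·166 = -3653
  a_11 = -3·-3653 + -4·3094 + 3·-1164 + 4·103 = -4497
  a_12 = -3·-4497 + -4·-3653 + 3·3094 + 4·-1164 = 32729
  a_13 = -3·32729 + -4·-4497 + 3·-3653 + 4·3094 = -78782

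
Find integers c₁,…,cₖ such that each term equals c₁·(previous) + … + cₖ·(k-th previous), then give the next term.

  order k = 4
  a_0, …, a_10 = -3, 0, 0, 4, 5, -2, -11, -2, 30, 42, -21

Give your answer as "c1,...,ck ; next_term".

  a_4 = 2·4 + -3·0 + 2·0 + 1·-3 = 5
  a_5 = 2·5 + -3·4 + 2·0 + 1·0 = -2
  a_6 = 2·-2 + -3·5 + 2·4 + 1·0 = -11
  a_7 = 2·-11 + -3·-2 + 2·5 + 1·4 = -2
  a_8 = 2·-2 + -3·-11 + 2·-2 + 1·5 = 30
  a_9 = 2·30 + -3·-2 + 2·-11 + 1·-2 = 42
  a_10 = 2·42 + -3·30 + 2·-2 + 1·-11 = -21
  a_11 = 2·-21 + -3·42 + 2·30 + 1·-2 = -110

2,-3,2,1 ; -110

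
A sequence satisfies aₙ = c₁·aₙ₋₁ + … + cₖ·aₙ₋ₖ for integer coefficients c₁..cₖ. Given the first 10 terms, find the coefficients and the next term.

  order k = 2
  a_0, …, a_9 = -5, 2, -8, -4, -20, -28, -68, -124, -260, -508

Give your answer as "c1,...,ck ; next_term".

1,2 ; -1028

  a_2 = 1·2 + 2·-5 = -8
  a_3 = 1·-8 + 2·2 = -4
  a_4 = 1·-4 + 2·-8 = -20
  a_5 = 1·-20 + 2·-4 = -28
  a_6 = 1·-28 + 2·-20 = -68
  a_7 = 1·-68 + 2·-28 = -124
  a_8 = 1·-124 + 2·-68 = -260
  a_9 = 1·-260 + 2·-124 = -508
  a_10 = 1·-508 + 2·-260 = -1028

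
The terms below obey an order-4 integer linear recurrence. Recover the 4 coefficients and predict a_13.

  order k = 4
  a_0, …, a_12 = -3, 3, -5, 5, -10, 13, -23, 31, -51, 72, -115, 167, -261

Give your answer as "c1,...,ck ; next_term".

-1,1,1,1 ; 385

  a_4 = -1·5 + 1·-5 + 1·3 + 1·-3 = -10
  a_5 = -1·-10 + 1·5 + 1·-5 + 1·3 = 13
  a_6 = -1·13 + 1·-10 + 1·5 + 1·-5 = -23
  a_7 = -1·-23 + 1·13 + 1·-10 + 1·5 = 31
  a_8 = -1·31 + 1·-23 + 1·13 + 1·-10 = -51
  a_9 = -1·-51 + 1·31 + 1·-23 + 1·13 = 72
  a_10 = -1·72 + 1·-51 + 1·31 + 1·-23 = -115
  a_11 = -1·-115 + 1·72 + 1·-51 + 1·31 = 167
  a_12 = -1·167 + 1·-115 + 1·72 + 1·-51 = -261
  a_13 = -1·-261 + 1·167 + 1·-115 + 1·72 = 385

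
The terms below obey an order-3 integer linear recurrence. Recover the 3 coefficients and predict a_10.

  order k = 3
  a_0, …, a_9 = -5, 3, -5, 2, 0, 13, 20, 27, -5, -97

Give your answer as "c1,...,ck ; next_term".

2,-1,-3 ; -270

  a_3 = 2·-5 + -1·3 + -3·-5 = 2
  a_4 = 2·2 + -1·-5 + -3·3 = 0
  a_5 = 2·0 + -1·2 + -3·-5 = 13
  a_6 = 2·13 + -1·0 + -3·2 = 20
  a_7 = 2·20 + -1·13 + -3·0 = 27
  a_8 = 2·27 + -1·20 + -3·13 = -5
  a_9 = 2·-5 + -1·27 + -3·20 = -97
  a_10 = 2·-97 + -1·-5 + -3·27 = -270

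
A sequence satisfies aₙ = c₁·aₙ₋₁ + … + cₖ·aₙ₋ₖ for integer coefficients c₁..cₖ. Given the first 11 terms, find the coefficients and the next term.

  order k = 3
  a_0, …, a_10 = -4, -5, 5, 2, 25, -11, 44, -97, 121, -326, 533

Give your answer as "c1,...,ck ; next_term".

  a_3 = 0·5 + 2·-5 + -3·-4 = 2
  a_4 = 0·2 + 2·5 + -3·-5 = 25
  a_5 = 0·25 + 2·2 + -3·5 = -11
  a_6 = 0·-11 + 2·25 + -3·2 = 44
  a_7 = 0·44 + 2·-11 + -3·25 = -97
  a_8 = 0·-97 + 2·44 + -3·-11 = 121
  a_9 = 0·121 + 2·-97 + -3·44 = -326
  a_10 = 0·-326 + 2·121 + -3·-97 = 533
  a_11 = 0·533 + 2·-326 + -3·121 = -1015

0,2,-3 ; -1015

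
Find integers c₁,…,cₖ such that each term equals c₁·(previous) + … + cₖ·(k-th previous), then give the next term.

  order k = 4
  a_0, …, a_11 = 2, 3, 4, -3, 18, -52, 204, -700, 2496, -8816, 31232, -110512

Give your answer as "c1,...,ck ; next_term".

-2,4,-4,4 ; 391200

  a_4 = -2·-3 + 4·4 + -4·3 + 4·2 = 18
  a_5 = -2·18 + 4·-3 + -4·4 + 4·3 = -52
  a_6 = -2·-52 + 4·18 + -4·-3 + 4·4 = 204
  a_7 = -2·204 + 4·-52 + -4·18 + 4·-3 = -700
  a_8 = -2·-700 + 4·204 + -4·-52 + 4·18 = 2496
  a_9 = -2·2496 + 4·-700 + -4·204 + 4·-52 = -8816
  a_10 = -2·-8816 + 4·2496 + -4·-700 + 4·204 = 31232
  a_11 = -2·31232 + 4·-8816 + -4·2496 + 4·-700 = -110512
  a_12 = -2·-110512 + 4·31232 + -4·-8816 + 4·2496 = 391200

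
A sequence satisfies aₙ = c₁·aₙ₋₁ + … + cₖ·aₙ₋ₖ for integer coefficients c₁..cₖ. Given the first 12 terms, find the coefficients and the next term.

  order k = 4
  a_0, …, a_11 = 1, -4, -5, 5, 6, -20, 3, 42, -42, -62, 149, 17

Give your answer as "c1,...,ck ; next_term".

-1,-2,0,1 ; -357

  a_4 = -1·5 + -2·-5 + 0·-4 + 1·1 = 6
  a_5 = -1·6 + -2·5 + 0·-5 + 1·-4 = -20
  a_6 = -1·-20 + -2·6 + 0·5 + 1·-5 = 3
  a_7 = -1·3 + -2·-20 + 0·6 + 1·5 = 42
  a_8 = -1·42 + -2·3 + 0·-20 + 1·6 = -42
  a_9 = -1·-42 + -2·42 + 0·3 + 1·-20 = -62
  a_10 = -1·-62 + -2·-42 + 0·42 + 1·3 = 149
  a_11 = -1·149 + -2·-62 + 0·-42 + 1·42 = 17
  a_12 = -1·17 + -2·149 + 0·-62 + 1·-42 = -357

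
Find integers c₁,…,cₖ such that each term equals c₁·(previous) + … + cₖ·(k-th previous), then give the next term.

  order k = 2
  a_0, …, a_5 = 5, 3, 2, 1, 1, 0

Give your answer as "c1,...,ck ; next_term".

  a_2 = -1·3 + 1·5 = 2
  a_3 = -1·2 + 1·3 = 1
  a_4 = -1·1 + 1·2 = 1
  a_5 = -1·1 + 1·1 = 0
  a_6 = -1·0 + 1·1 = 1

-1,1 ; 1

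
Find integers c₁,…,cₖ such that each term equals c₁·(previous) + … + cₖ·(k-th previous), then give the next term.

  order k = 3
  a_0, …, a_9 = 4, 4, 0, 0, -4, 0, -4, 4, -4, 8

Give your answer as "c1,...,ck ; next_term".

  a_3 = 0·0 + 1·4 + -1·4 = 0
  a_4 = 0·0 + 1·0 + -1·4 = -4
  a_5 = 0·-4 + 1·0 + -1·0 = 0
  a_6 = 0·0 + 1·-4 + -1·0 = -4
  a_7 = 0·-4 + 1·0 + -1·-4 = 4
  a_8 = 0·4 + 1·-4 + -1·0 = -4
  a_9 = 0·-4 + 1·4 + -1·-4 = 8
  a_10 = 0·8 + 1·-4 + -1·4 = -8

0,1,-1 ; -8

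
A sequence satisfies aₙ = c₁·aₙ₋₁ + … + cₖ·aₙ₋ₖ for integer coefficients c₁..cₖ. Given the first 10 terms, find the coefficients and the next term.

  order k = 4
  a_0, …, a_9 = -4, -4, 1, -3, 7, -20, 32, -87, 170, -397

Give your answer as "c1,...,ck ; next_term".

  a_4 = 0·-3 + 3·1 + -3·-4 + 2·-4 = 7
  a_5 = 0·7 + 3·-3 + -3·1 + 2·-4 = -20
  a_6 = 0·-20 + 3·7 + -3·-3 + 2·1 = 32
  a_7 = 0·32 + 3·-20 + -3·7 + 2·-3 = -87
  a_8 = 0·-87 + 3·32 + -3·-20 + 2·7 = 170
  a_9 = 0·170 + 3·-87 + -3·32 + 2·-20 = -397
  a_10 = 0·-397 + 3·170 + -3·-87 + 2·32 = 835

0,3,-3,2 ; 835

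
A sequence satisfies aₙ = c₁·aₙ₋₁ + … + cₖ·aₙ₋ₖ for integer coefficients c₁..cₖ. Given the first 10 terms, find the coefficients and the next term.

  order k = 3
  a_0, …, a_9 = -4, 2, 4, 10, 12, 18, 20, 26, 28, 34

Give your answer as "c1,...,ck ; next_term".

  a_3 = 1·4 + 1·2 + -1·-4 = 10
  a_4 = 1·10 + 1·4 + -1·2 = 12
  a_5 = 1·12 + 1·10 + -1·4 = 18
  a_6 = 1·18 + 1·12 + -1·10 = 20
  a_7 = 1·20 + 1·18 + -1·12 = 26
  a_8 = 1·26 + 1·20 + -1·18 = 28
  a_9 = 1·28 + 1·26 + -1·20 = 34
  a_10 = 1·34 + 1·28 + -1·26 = 36

1,1,-1 ; 36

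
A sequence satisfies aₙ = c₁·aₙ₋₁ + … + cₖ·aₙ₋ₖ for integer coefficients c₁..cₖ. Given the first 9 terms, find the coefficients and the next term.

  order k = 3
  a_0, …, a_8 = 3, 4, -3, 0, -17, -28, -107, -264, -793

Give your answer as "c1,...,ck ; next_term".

2,3,-2 ; -2164

  a_3 = 2·-3 + 3·4 + -2·3 = 0
  a_4 = 2·0 + 3·-3 + -2·4 = -17
  a_5 = 2·-17 + 3·0 + -2·-3 = -28
  a_6 = 2·-28 + 3·-17 + -2·0 = -107
  a_7 = 2·-107 + 3·-28 + -2·-17 = -264
  a_8 = 2·-264 + 3·-107 + -2·-28 = -793
  a_9 = 2·-793 + 3·-264 + -2·-107 = -2164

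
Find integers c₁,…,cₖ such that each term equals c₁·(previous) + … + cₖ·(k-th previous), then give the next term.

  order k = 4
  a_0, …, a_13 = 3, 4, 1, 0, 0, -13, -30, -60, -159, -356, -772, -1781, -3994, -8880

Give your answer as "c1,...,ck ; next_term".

  a_4 = 2·0 + 0·1 + 3·4 + -4·3 = 0
  a_5 = 2·0 + 0·0 + 3·1 + -4·4 = -13
  a_6 = 2·-13 + 0·0 + 3·0 + -4·1 = -30
  a_7 = 2·-30 + 0·-13 + 3·0 + -4·0 = -60
  a_8 = 2·-60 + 0·-30 + 3·-13 + -4·0 = -159
  a_9 = 2·-159 + 0·-60 + 3·-30 + -4·-13 = -356
  a_10 = 2·-356 + 0·-159 + 3·-60 + -4·-30 = -772
  a_11 = 2·-772 + 0·-356 + 3·-159 + -4·-60 = -1781
  a_12 = 2·-1781 + 0·-772 + 3·-356 + -4·-159 = -3994
  a_13 = 2·-3994 + 0·-1781 + 3·-772 + -4·-356 = -8880
  a_14 = 2·-8880 + 0·-3994 + 3·-1781 + -4·-772 = -20015

2,0,3,-4 ; -20015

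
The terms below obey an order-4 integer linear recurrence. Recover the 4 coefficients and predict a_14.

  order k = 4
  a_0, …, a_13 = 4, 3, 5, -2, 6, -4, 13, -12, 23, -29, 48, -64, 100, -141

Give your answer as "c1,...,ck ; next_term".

0,1,-1,1 ; 212

  a_4 = 0·-2 + 1·5 + -1·3 + 1·4 = 6
  a_5 = 0·6 + 1·-2 + -1·5 + 1·3 = -4
  a_6 = 0·-4 + 1·6 + -1·-2 + 1·5 = 13
  a_7 = 0·13 + 1·-4 + -1·6 + 1·-2 = -12
  a_8 = 0·-12 + 1·13 + -1·-4 + 1·6 = 23
  a_9 = 0·23 + 1·-12 + -1·13 + 1·-4 = -29
  a_10 = 0·-29 + 1·23 + -1·-12 + 1·13 = 48
  a_11 = 0·48 + 1·-29 + -1·23 + 1·-12 = -64
  a_12 = 0·-64 + 1·48 + -1·-29 + 1·23 = 100
  a_13 = 0·100 + 1·-64 + -1·48 + 1·-29 = -141
  a_14 = 0·-141 + 1·100 + -1·-64 + 1·48 = 212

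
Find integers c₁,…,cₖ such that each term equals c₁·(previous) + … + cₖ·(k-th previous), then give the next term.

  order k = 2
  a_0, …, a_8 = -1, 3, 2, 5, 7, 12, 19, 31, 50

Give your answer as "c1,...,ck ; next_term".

  a_2 = 1·3 + 1·-1 = 2
  a_3 = 1·2 + 1·3 = 5
  a_4 = 1·5 + 1·2 = 7
  a_5 = 1·7 + 1·5 = 12
  a_6 = 1·12 + 1·7 = 19
  a_7 = 1·19 + 1·12 = 31
  a_8 = 1·31 + 1·19 = 50
  a_9 = 1·50 + 1·31 = 81

1,1 ; 81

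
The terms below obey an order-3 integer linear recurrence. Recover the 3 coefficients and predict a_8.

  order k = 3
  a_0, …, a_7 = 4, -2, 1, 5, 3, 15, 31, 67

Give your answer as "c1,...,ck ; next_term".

1,2,2 ; 159

  a_3 = 1·1 + 2·-2 + 2·4 = 5
  a_4 = 1·5 + 2·1 + 2·-2 = 3
  a_5 = 1·3 + 2·5 + 2·1 = 15
  a_6 = 1·15 + 2·3 + 2·5 = 31
  a_7 = 1·31 + 2·15 + 2·3 = 67
  a_8 = 1·67 + 2·31 + 2·15 = 159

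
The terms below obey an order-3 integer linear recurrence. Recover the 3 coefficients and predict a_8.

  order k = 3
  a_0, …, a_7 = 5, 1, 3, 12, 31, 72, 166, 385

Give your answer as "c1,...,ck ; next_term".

  a_3 = 3·3 + -2·1 + 1·5 = 12
  a_4 = 3·12 + -2·3 + 1·1 = 31
  a_5 = 3·31 + -2·12 + 1·3 = 72
  a_6 = 3·72 + -2·31 + 1·12 = 166
  a_7 = 3·166 + -2·72 + 1·31 = 385
  a_8 = 3·385 + -2·166 + 1·72 = 895

3,-2,1 ; 895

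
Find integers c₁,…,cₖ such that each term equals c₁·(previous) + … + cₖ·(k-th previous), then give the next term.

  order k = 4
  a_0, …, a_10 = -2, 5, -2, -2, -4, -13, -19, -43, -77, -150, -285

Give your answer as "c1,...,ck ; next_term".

  a_4 = 1·-2 + 2·-2 + 0·5 + -1·-2 = -4
  a_5 = 1·-4 + 2·-2 + 0·-2 + -1·5 = -13
  a_6 = 1·-13 + 2·-4 + 0·-2 + -1·-2 = -19
  a_7 = 1·-19 + 2·-13 + 0·-4 + -1·-2 = -43
  a_8 = 1·-43 + 2·-19 + 0·-13 + -1·-4 = -77
  a_9 = 1·-77 + 2·-43 + 0·-19 + -1·-13 = -150
  a_10 = 1·-150 + 2·-77 + 0·-43 + -1·-19 = -285
  a_11 = 1·-285 + 2·-150 + 0·-77 + -1·-43 = -542

1,2,0,-1 ; -542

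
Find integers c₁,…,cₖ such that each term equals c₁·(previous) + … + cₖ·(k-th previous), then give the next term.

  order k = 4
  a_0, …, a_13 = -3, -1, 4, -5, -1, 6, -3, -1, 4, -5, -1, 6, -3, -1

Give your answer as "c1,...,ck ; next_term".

  a_4 = 0·-5 + -1·4 + 0·-1 + -1·-3 = -1
  a_5 = 0·-1 + -1·-5 + 0·4 + -1·-1 = 6
  a_6 = 0·6 + -1·-1 + 0·-5 + -1·4 = -3
  a_7 = 0·-3 + -1·6 + 0·-1 + -1·-5 = -1
  a_8 = 0·-1 + -1·-3 + 0·6 + -1·-1 = 4
  a_9 = 0·4 + -1·-1 + 0·-3 + -1·6 = -5
  a_10 = 0·-5 + -1·4 + 0·-1 + -1·-3 = -1
  a_11 = 0·-1 + -1·-5 + 0·4 + -1·-1 = 6
  a_12 = 0·6 + -1·-1 + 0·-5 + -1·4 = -3
  a_13 = 0·-3 + -1·6 + 0·-1 + -1·-5 = -1
  a_14 = 0·-1 + -1·-3 + 0·6 + -1·-1 = 4

0,-1,0,-1 ; 4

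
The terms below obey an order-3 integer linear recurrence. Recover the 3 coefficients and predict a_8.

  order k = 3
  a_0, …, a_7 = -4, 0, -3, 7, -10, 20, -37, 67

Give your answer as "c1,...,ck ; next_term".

-1,1,-1 ; -124

  a_3 = -1·-3 + 1·0 + -1·-4 = 7
  a_4 = -1·7 + 1·-3 + -1·0 = -10
  a_5 = -1·-10 + 1·7 + -1·-3 = 20
  a_6 = -1·20 + 1·-10 + -1·7 = -37
  a_7 = -1·-37 + 1·20 + -1·-10 = 67
  a_8 = -1·67 + 1·-37 + -1·20 = -124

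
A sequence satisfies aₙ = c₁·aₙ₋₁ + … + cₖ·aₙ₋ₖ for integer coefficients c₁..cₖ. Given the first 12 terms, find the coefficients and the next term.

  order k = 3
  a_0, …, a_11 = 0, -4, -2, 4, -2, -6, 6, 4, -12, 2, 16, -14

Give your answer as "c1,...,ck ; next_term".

  a_3 = 0·-2 + -1·-4 + 1·0 = 4
  a_4 = 0·4 + -1·-2 + 1·-4 = -2
  a_5 = 0·-2 + -1·4 + 1·-2 = -6
  a_6 = 0·-6 + -1·-2 + 1·4 = 6
  a_7 = 0·6 + -1·-6 + 1·-2 = 4
  a_8 = 0·4 + -1·6 + 1·-6 = -12
  a_9 = 0·-12 + -1·4 + 1·6 = 2
  a_10 = 0·2 + -1·-12 + 1·4 = 16
  a_11 = 0·16 + -1·2 + 1·-12 = -14
  a_12 = 0·-14 + -1·16 + 1·2 = -14

0,-1,1 ; -14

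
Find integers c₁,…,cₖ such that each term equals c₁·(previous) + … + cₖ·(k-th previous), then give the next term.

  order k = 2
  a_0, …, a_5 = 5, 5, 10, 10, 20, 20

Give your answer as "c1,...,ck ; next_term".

  a_2 = 0·5 + 2·5 = 10
  a_3 = 0·10 + 2·5 = 10
  a_4 = 0·10 + 2·10 = 20
  a_5 = 0·20 + 2·10 = 20
  a_6 = 0·20 + 2·20 = 40

0,2 ; 40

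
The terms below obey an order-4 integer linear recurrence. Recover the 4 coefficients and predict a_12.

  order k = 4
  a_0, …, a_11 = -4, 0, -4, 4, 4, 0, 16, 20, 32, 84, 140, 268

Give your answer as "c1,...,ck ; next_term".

  a_4 = 1·4 + 1·-4 + 2·0 + -1·-4 = 4
  a_5 = 1·4 + 1·4 + 2·-4 + -1·0 = 0
  a_6 = 1·0 + 1·4 + 2·4 + -1·-4 = 16
  a_7 = 1·16 + 1·0 + 2·4 + -1·4 = 20
  a_8 = 1·20 + 1·16 + 2·0 + -1·4 = 32
  a_9 = 1·32 + 1·20 + 2·16 + -1·0 = 84
  a_10 = 1·84 + 1·32 + 2·20 + -1·16 = 140
  a_11 = 1·140 + 1·84 + 2·32 + -1·20 = 268
  a_12 = 1·268 + 1·140 + 2·84 + -1·32 = 544

1,1,2,-1 ; 544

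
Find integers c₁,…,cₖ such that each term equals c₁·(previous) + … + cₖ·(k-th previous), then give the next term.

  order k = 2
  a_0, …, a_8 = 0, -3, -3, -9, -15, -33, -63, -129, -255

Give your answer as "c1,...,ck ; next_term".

1,2 ; -513

  a_2 = 1·-3 + 2·0 = -3
  a_3 = 1·-3 + 2·-3 = -9
  a_4 = 1·-9 + 2·-3 = -15
  a_5 = 1·-15 + 2·-9 = -33
  a_6 = 1·-33 + 2·-15 = -63
  a_7 = 1·-63 + 2·-33 = -129
  a_8 = 1·-129 + 2·-63 = -255
  a_9 = 1·-255 + 2·-129 = -513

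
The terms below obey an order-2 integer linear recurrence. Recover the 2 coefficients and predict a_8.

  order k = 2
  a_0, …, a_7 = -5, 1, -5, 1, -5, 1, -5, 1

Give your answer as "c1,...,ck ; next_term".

  a_2 = 0·1 + 1·-5 = -5
  a_3 = 0·-5 + 1·1 = 1
  a_4 = 0·1 + 1·-5 = -5
  a_5 = 0·-5 + 1·1 = 1
  a_6 = 0·1 + 1·-5 = -5
  a_7 = 0·-5 + 1·1 = 1
  a_8 = 0·1 + 1·-5 = -5

0,1 ; -5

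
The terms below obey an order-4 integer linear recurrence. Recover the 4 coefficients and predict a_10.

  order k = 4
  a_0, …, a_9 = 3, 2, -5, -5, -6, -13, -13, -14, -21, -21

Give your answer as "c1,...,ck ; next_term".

  a_4 = 1·-5 + 0·-5 + 1·2 + -1·3 = -6
  a_5 = 1·-6 + 0·-5 + 1·-5 + -1·2 = -13
  a_6 = 1·-13 + 0·-6 + 1·-5 + -1·-5 = -13
  a_7 = 1·-13 + 0·-13 + 1·-6 + -1·-5 = -14
  a_8 = 1·-14 + 0·-13 + 1·-13 + -1·-6 = -21
  a_9 = 1·-21 + 0·-14 + 1·-13 + -1·-13 = -21
  a_10 = 1·-21 + 0·-21 + 1·-14 + -1·-13 = -22

1,0,1,-1 ; -22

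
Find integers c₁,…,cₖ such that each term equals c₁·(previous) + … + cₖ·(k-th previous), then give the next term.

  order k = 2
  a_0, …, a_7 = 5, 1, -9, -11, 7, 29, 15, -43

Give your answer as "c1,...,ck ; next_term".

  a_2 = 1·1 + -2·5 = -9
  a_3 = 1·-9 + -2·1 = -11
  a_4 = 1·-11 + -2·-9 = 7
  a_5 = 1·7 + -2·-11 = 29
  a_6 = 1·29 + -2·7 = 15
  a_7 = 1·15 + -2·29 = -43
  a_8 = 1·-43 + -2·15 = -73

1,-2 ; -73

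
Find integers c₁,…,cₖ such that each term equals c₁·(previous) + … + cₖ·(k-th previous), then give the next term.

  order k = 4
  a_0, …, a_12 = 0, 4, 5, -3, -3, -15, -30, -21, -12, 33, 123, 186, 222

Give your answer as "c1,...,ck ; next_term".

1,0,0,-3 ; 123

  a_4 = 1·-3 + 0·5 + 0·4 + -3·0 = -3
  a_5 = 1·-3 + 0·-3 + 0·5 + -3·4 = -15
  a_6 = 1·-15 + 0·-3 + 0·-3 + -3·5 = -30
  a_7 = 1·-30 + 0·-15 + 0·-3 + -3·-3 = -21
  a_8 = 1·-21 + 0·-30 + 0·-15 + -3·-3 = -12
  a_9 = 1·-12 + 0·-21 + 0·-30 + -3·-15 = 33
  a_10 = 1·33 + 0·-12 + 0·-21 + -3·-30 = 123
  a_11 = 1·123 + 0·33 + 0·-12 + -3·-21 = 186
  a_12 = 1·186 + 0·123 + 0·33 + -3·-12 = 222
  a_13 = 1·222 + 0·186 + 0·123 + -3·33 = 123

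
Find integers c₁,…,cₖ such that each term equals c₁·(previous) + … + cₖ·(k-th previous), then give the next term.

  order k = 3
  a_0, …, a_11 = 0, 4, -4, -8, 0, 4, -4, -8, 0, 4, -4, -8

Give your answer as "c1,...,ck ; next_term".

  a_3 = 1·-4 + -1·4 + 1·0 = -8
  a_4 = 1·-8 + -1·-4 + 1·4 = 0
  a_5 = 1·0 + -1·-8 + 1·-4 = 4
  a_6 = 1·4 + -1·0 + 1·-8 = -4
  a_7 = 1·-4 + -1·4 + 1·0 = -8
  a_8 = 1·-8 + -1·-4 + 1·4 = 0
  a_9 = 1·0 + -1·-8 + 1·-4 = 4
  a_10 = 1·4 + -1·0 + 1·-8 = -4
  a_11 = 1·-4 + -1·4 + 1·0 = -8
  a_12 = 1·-8 + -1·-4 + 1·4 = 0

1,-1,1 ; 0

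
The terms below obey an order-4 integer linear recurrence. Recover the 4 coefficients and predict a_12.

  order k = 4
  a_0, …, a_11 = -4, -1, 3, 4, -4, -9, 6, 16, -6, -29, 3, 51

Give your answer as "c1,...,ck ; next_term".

  a_4 = -1·4 + -2·3 + -2·-1 + -1·-4 = -4
  a_5 = -1·-4 + -2·4 + -2·3 + -1·-1 = -9
  a_6 = -1·-9 + -2·-4 + -2·4 + -1·3 = 6
  a_7 = -1·6 + -2·-9 + -2·-4 + -1·4 = 16
  a_8 = -1·16 + -2·6 + -2·-9 + -1·-4 = -6
  a_9 = -1·-6 + -2·16 + -2·6 + -1·-9 = -29
  a_10 = -1·-29 + -2·-6 + -2·16 + -1·6 = 3
  a_11 = -1·3 + -2·-29 + -2·-6 + -1·16 = 51
  a_12 = -1·51 + -2·3 + -2·-29 + -1·-6 = 7

-1,-2,-2,-1 ; 7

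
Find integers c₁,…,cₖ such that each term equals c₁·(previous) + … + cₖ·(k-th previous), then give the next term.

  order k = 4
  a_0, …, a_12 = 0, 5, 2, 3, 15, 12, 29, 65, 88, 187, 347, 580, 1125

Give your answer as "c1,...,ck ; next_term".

  a_4 = 1·3 + 1·2 + 2·5 + -2·0 = 15
  a_5 = 1·15 + 1·3 + 2·2 + -2·5 = 12
  a_6 = 1·12 + 1·15 + 2·3 + -2·2 = 29
  a_7 = 1·29 + 1·12 + 2·15 + -2·3 = 65
  a_8 = 1·65 + 1·29 + 2·12 + -2·15 = 88
  a_9 = 1·88 + 1·65 + 2·29 + -2·12 = 187
  a_10 = 1·187 + 1·88 + 2·65 + -2·29 = 347
  a_11 = 1·347 + 1·187 + 2·88 + -2·65 = 580
  a_12 = 1·580 + 1·347 + 2·187 + -2·88 = 1125
  a_13 = 1·1125 + 1·580 + 2·347 + -2·187 = 2025

1,1,2,-2 ; 2025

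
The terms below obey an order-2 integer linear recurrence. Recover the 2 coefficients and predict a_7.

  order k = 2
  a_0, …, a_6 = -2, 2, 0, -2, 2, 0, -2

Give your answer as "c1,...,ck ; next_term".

-1,-1 ; 2

  a_2 = -1·2 + -1·-2 = 0
  a_3 = -1·0 + -1·2 = -2
  a_4 = -1·-2 + -1·0 = 2
  a_5 = -1·2 + -1·-2 = 0
  a_6 = -1·0 + -1·2 = -2
  a_7 = -1·-2 + -1·0 = 2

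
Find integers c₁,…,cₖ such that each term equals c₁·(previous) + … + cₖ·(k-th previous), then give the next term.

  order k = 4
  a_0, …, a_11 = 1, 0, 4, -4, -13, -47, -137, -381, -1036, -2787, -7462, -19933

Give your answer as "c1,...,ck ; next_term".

  a_4 = 3·-4 + 0·4 + -2·0 + -1·1 = -13
  a_5 = 3·-13 + 0·-4 + -2·4 + -1·0 = -47
  a_6 = 3·-47 + 0·-13 + -2·-4 + -1·4 = -137
  a_7 = 3·-137 + 0·-47 + -2·-13 + -1·-4 = -381
  a_8 = 3·-381 + 0·-137 + -2·-47 + -1·-13 = -1036
  a_9 = 3·-1036 + 0·-381 + -2·-137 + -1·-47 = -2787
  a_10 = 3·-2787 + 0·-1036 + -2·-381 + -1·-137 = -7462
  a_11 = 3·-7462 + 0·-2787 + -2·-1036 + -1·-381 = -19933
  a_12 = 3·-19933 + 0·-7462 + -2·-2787 + -1·-1036 = -53189

3,0,-2,-1 ; -53189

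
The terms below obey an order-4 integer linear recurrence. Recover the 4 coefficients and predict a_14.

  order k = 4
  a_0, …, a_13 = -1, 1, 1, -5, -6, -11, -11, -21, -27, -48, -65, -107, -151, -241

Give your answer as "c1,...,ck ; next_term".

1,1,-1,1 ; -350

  a_4 = 1·-5 + 1·1 + -1·1 + 1·-1 = -6
  a_5 = 1·-6 + 1·-5 + -1·1 + 1·1 = -11
  a_6 = 1·-11 + 1·-6 + -1·-5 + 1·1 = -11
  a_7 = 1·-11 + 1·-11 + -1·-6 + 1·-5 = -21
  a_8 = 1·-21 + 1·-11 + -1·-11 + 1·-6 = -27
  a_9 = 1·-27 + 1·-21 + -1·-11 + 1·-11 = -48
  a_10 = 1·-48 + 1·-27 + -1·-21 + 1·-11 = -65
  a_11 = 1·-65 + 1·-48 + -1·-27 + 1·-21 = -107
  a_12 = 1·-107 + 1·-65 + -1·-48 + 1·-27 = -151
  a_13 = 1·-151 + 1·-107 + -1·-65 + 1·-48 = -241
  a_14 = 1·-241 + 1·-151 + -1·-107 + 1·-65 = -350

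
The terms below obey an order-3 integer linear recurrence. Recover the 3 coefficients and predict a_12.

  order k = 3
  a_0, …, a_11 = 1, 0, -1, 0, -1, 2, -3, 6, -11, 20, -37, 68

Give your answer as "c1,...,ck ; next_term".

  a_3 = -1·-1 + 1·0 + -1·1 = 0
  a_4 = -1·0 + 1·-1 + -1·0 = -1
  a_5 = -1·-1 + 1·0 + -1·-1 = 2
  a_6 = -1·2 + 1·-1 + -1·0 = -3
  a_7 = -1·-3 + 1·2 + -1·-1 = 6
  a_8 = -1·6 + 1·-3 + -1·2 = -11
  a_9 = -1·-11 + 1·6 + -1·-3 = 20
  a_10 = -1·20 + 1·-11 + -1·6 = -37
  a_11 = -1·-37 + 1·20 + -1·-11 = 68
  a_12 = -1·68 + 1·-37 + -1·20 = -125

-1,1,-1 ; -125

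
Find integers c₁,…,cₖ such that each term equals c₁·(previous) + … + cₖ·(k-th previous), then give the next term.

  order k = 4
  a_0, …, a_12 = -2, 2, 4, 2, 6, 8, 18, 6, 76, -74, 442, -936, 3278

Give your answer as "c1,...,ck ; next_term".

-2,3,2,3 ; -8702

  a_4 = -2·2 + 3·4 + 2·2 + 3·-2 = 6
  a_5 = -2·6 + 3·2 + 2·4 + 3·2 = 8
  a_6 = -2·8 + 3·6 + 2·2 + 3·4 = 18
  a_7 = -2·18 + 3·8 + 2·6 + 3·2 = 6
  a_8 = -2·6 + 3·18 + 2·8 + 3·6 = 76
  a_9 = -2·76 + 3·6 + 2·18 + 3·8 = -74
  a_10 = -2·-74 + 3·76 + 2·6 + 3·18 = 442
  a_11 = -2·442 + 3·-74 + 2·76 + 3·6 = -936
  a_12 = -2·-936 + 3·442 + 2·-74 + 3·76 = 3278
  a_13 = -2·3278 + 3·-936 + 2·442 + 3·-74 = -8702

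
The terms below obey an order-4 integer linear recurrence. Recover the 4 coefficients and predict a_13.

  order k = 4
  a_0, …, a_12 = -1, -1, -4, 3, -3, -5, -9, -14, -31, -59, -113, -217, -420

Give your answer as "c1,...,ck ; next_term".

  a_4 = 1·3 + 1·-4 + 1·-1 + 1·-1 = -3
  a_5 = 1·-3 + 1·3 + 1·-4 + 1·-1 = -5
  a_6 = 1·-5 + 1·-3 + 1·3 + 1·-4 = -9
  a_7 = 1·-9 + 1·-5 + 1·-3 + 1·3 = -14
  a_8 = 1·-14 + 1·-9 + 1·-5 + 1·-3 = -31
  a_9 = 1·-31 + 1·-14 + 1·-9 + 1·-5 = -59
  a_10 = 1·-59 + 1·-31 + 1·-14 + 1·-9 = -113
  a_11 = 1·-113 + 1·-59 + 1·-31 + 1·-14 = -217
  a_12 = 1·-217 + 1·-113 + 1·-59 + 1·-31 = -420
  a_13 = 1·-420 + 1·-217 + 1·-113 + 1·-59 = -809

1,1,1,1 ; -809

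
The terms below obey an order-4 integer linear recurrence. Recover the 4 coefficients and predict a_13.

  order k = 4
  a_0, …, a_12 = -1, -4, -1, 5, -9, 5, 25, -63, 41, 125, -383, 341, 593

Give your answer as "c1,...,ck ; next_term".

  a_4 = -1·5 + -2·-1 + 2·-4 + -2·-1 = -9
  a_5 = -1·-9 + -2·5 + 2·-1 + -2·-4 = 5
  a_6 = -1·5 + -2·-9 + 2·5 + -2·-1 = 25
  a_7 = -1·25 + -2·5 + 2·-9 + -2·5 = -63
  a_8 = -1·-63 + -2·25 + 2·5 + -2·-9 = 41
  a_9 = -1·41 + -2·-63 + 2·25 + -2·5 = 125
  a_10 = -1·125 + -2·41 + 2·-63 + -2·25 = -383
  a_11 = -1·-383 + -2·125 + 2·41 + -2·-63 = 341
  a_12 = -1·341 + -2·-383 + 2·125 + -2·41 = 593
  a_13 = -1·593 + -2·341 + 2·-383 + -2·125 = -2291

-1,-2,2,-2 ; -2291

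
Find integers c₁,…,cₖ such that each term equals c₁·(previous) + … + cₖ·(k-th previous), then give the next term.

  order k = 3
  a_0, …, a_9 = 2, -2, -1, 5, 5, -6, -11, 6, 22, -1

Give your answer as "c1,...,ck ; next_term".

  a_3 = 1·-1 + -2·-2 + 1·2 = 5
  a_4 = 1·5 + -2·-1 + 1·-2 = 5
  a_5 = 1·5 + -2·5 + 1·-1 = -6
  a_6 = 1·-6 + -2·5 + 1·5 = -11
  a_7 = 1·-11 + -2·-6 + 1·5 = 6
  a_8 = 1·6 + -2·-11 + 1·-6 = 22
  a_9 = 1·22 + -2·6 + 1·-11 = -1
  a_10 = 1·-1 + -2·22 + 1·6 = -39

1,-2,1 ; -39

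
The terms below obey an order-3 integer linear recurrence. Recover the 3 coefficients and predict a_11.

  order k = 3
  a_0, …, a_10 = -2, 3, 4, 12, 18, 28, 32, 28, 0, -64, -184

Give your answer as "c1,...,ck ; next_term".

2,0,-2 ; -368

  a_3 = 2·4 + 0·3 + -2·-2 = 12
  a_4 = 2·12 + 0·4 + -2·3 = 18
  a_5 = 2·18 + 0·12 + -2·4 = 28
  a_6 = 2·28 + 0·18 + -2·12 = 32
  a_7 = 2·32 + 0·28 + -2·18 = 28
  a_8 = 2·28 + 0·32 + -2·28 = 0
  a_9 = 2·0 + 0·28 + -2·32 = -64
  a_10 = 2·-64 + 0·0 + -2·28 = -184
  a_11 = 2·-184 + 0·-64 + -2·0 = -368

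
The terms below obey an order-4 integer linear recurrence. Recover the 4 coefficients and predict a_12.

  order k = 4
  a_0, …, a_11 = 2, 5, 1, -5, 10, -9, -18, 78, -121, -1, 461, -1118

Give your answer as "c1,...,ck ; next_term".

  a_4 = -2·-5 + -3·1 + 1·5 + -1·2 = 10
  a_5 = -2·10 + -3·-5 + 1·1 + -1·5 = -9
  a_6 = -2·-9 + -3·10 + 1·-5 + -1·1 = -18
  a_7 = -2·-18 + -3·-9 + 1·10 + -1·-5 = 78
  a_8 = -2·78 + -3·-18 + 1·-9 + -1·10 = -121
  a_9 = -2·-121 + -3·78 + 1·-18 + -1·-9 = -1
  a_10 = -2·-1 + -3·-121 + 1·78 + -1·-18 = 461
  a_11 = -2·461 + -3·-1 + 1·-121 + -1·78 = -1118
  a_12 = -2·-1118 + -3·461 + 1·-1 + -1·-121 = 973

-2,-3,1,-1 ; 973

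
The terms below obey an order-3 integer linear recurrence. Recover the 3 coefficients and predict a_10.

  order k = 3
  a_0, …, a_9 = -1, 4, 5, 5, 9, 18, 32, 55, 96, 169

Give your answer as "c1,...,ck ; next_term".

  a_3 = 2·5 + -1·4 + 1·-1 = 5
  a_4 = 2·5 + -1·5 + 1·4 = 9
  a_5 = 2·9 + -1·5 + 1·5 = 18
  a_6 = 2·18 + -1·9 + 1·5 = 32
  a_7 = 2·32 + -1·18 + 1·9 = 55
  a_8 = 2·55 + -1·32 + 1·18 = 96
  a_9 = 2·96 + -1·55 + 1·32 = 169
  a_10 = 2·169 + -1·96 + 1·55 = 297

2,-1,1 ; 297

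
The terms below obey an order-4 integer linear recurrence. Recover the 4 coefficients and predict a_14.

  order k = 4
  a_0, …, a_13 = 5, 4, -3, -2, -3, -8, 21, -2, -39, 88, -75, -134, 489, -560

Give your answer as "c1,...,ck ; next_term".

-1,-2,1,-3 ; -327

  a_4 = -1·-2 + -2·-3 + 1·4 + -3·5 = -3
  a_5 = -1·-3 + -2·-2 + 1·-3 + -3·4 = -8
  a_6 = -1·-8 + -2·-3 + 1·-2 + -3·-3 = 21
  a_7 = -1·21 + -2·-8 + 1·-3 + -3·-2 = -2
  a_8 = -1·-2 + -2·21 + 1·-8 + -3·-3 = -39
  a_9 = -1·-39 + -2·-2 + 1·21 + -3·-8 = 88
  a_10 = -1·88 + -2·-39 + 1·-2 + -3·21 = -75
  a_11 = -1·-75 + -2·88 + 1·-39 + -3·-2 = -134
  a_12 = -1·-134 + -2·-75 + 1·88 + -3·-39 = 489
  a_13 = -1·489 + -2·-134 + 1·-75 + -3·88 = -560
  a_14 = -1·-560 + -2·489 + 1·-134 + -3·-75 = -327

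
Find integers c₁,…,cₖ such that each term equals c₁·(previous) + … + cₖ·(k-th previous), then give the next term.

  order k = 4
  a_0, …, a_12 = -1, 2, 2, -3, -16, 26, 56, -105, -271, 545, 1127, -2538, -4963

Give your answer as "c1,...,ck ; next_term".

  a_4 = -1·-3 + -4·2 + -4·2 + 3·-1 = -16
  a_5 = -1·-16 + -4·-3 + -4·2 + 3·2 = 26
  a_6 = -1·26 + -4·-16 + -4·-3 + 3·2 = 56
  a_7 = -1·56 + -4·26 + -4·-16 + 3·-3 = -105
  a_8 = -1·-105 + -4·56 + -4·26 + 3·-16 = -271
  a_9 = -1·-271 + -4·-105 + -4·56 + 3·26 = 545
  a_10 = -1·545 + -4·-271 + -4·-105 + 3·56 = 1127
  a_11 = -1·1127 + -4·545 + -4·-271 + 3·-105 = -2538
  a_12 = -1·-2538 + -4·1127 + -4·545 + 3·-271 = -4963
  a_13 = -1·-4963 + -4·-2538 + -4·1127 + 3·545 = 12242

-1,-4,-4,3 ; 12242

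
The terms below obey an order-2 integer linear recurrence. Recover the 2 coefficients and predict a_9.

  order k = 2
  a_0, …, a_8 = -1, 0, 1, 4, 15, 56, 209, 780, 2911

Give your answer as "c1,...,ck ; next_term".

4,-1 ; 10864

  a_2 = 4·0 + -1·-1 = 1
  a_3 = 4·1 + -1·0 = 4
  a_4 = 4·4 + -1·1 = 15
  a_5 = 4·15 + -1·4 = 56
  a_6 = 4·56 + -1·15 = 209
  a_7 = 4·209 + -1·56 = 780
  a_8 = 4·780 + -1·209 = 2911
  a_9 = 4·2911 + -1·780 = 10864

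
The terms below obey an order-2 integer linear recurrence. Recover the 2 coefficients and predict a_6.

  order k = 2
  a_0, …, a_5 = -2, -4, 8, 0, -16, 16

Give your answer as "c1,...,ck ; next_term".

-1,-2 ; 16

  a_2 = -1·-4 + -2·-2 = 8
  a_3 = -1·8 + -2·-4 = 0
  a_4 = -1·0 + -2·8 = -16
  a_5 = -1·-16 + -2·0 = 16
  a_6 = -1·16 + -2·-16 = 16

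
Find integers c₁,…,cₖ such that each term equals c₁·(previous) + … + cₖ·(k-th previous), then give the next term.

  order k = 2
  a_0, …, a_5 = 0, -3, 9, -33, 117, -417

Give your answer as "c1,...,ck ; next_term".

-3,2 ; 1485

  a_2 = -3·-3 + 2·0 = 9
  a_3 = -3·9 + 2·-3 = -33
  a_4 = -3·-33 + 2·9 = 117
  a_5 = -3·117 + 2·-33 = -417
  a_6 = -3·-417 + 2·117 = 1485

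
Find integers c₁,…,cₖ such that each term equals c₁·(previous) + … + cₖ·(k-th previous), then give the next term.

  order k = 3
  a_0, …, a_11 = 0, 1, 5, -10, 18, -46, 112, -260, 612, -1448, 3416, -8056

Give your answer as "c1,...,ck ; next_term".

  a_3 = -2·5 + 0·1 + -2·0 = -10
  a_4 = -2·-10 + 0·5 + -2·1 = 18
  a_5 = -2·18 + 0·-10 + -2·5 = -46
  a_6 = -2·-46 + 0·18 + -2·-10 = 112
  a_7 = -2·112 + 0·-46 + -2·18 = -260
  a_8 = -2·-260 + 0·112 + -2·-46 = 612
  a_9 = -2·612 + 0·-260 + -2·112 = -1448
  a_10 = -2·-1448 + 0·612 + -2·-260 = 3416
  a_11 = -2·3416 + 0·-1448 + -2·612 = -8056
  a_12 = -2·-8056 + 0·3416 + -2·-1448 = 19008

-2,0,-2 ; 19008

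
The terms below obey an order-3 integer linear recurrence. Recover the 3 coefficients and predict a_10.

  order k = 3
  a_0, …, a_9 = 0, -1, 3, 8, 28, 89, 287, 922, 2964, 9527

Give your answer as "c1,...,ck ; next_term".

3,1,-1 ; 30623

  a_3 = 3·3 + 1·-1 + -1·0 = 8
  a_4 = 3·8 + 1·3 + -1·-1 = 28
  a_5 = 3·28 + 1·8 + -1·3 = 89
  a_6 = 3·89 + 1·28 + -1·8 = 287
  a_7 = 3·287 + 1·89 + -1·28 = 922
  a_8 = 3·922 + 1·287 + -1·89 = 2964
  a_9 = 3·2964 + 1·922 + -1·287 = 9527
  a_10 = 3·9527 + 1·2964 + -1·922 = 30623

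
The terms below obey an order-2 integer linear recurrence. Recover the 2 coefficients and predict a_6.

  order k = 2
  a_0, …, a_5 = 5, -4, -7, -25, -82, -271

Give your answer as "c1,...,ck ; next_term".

  a_2 = 3·-4 + 1·5 = -7
  a_3 = 3·-7 + 1·-4 = -25
  a_4 = 3·-25 + 1·-7 = -82
  a_5 = 3·-82 + 1·-25 = -271
  a_6 = 3·-271 + 1·-82 = -895

3,1 ; -895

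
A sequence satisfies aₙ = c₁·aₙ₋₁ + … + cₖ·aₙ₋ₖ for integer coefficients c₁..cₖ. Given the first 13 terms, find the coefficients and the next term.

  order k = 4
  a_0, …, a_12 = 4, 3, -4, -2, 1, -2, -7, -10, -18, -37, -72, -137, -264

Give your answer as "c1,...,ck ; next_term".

1,1,1,1 ; -510

  a_4 = 1·-2 + 1·-4 + 1·3 + 1·4 = 1
  a_5 = 1·1 + 1·-2 + 1·-4 + 1·3 = -2
  a_6 = 1·-2 + 1·1 + 1·-2 + 1·-4 = -7
  a_7 = 1·-7 + 1·-2 + 1·1 + 1·-2 = -10
  a_8 = 1·-10 + 1·-7 + 1·-2 + 1·1 = -18
  a_9 = 1·-18 + 1·-10 + 1·-7 + 1·-2 = -37
  a_10 = 1·-37 + 1·-18 + 1·-10 + 1·-7 = -72
  a_11 = 1·-72 + 1·-37 + 1·-18 + 1·-10 = -137
  a_12 = 1·-137 + 1·-72 + 1·-37 + 1·-18 = -264
  a_13 = 1·-264 + 1·-137 + 1·-72 + 1·-37 = -510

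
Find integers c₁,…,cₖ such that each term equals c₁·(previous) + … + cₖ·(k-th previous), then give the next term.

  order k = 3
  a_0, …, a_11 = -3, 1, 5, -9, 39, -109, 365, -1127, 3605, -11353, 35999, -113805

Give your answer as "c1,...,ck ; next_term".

-2,4,1 ; 360253

  a_3 = -2·5 + 4·1 + 1·-3 = -9
  a_4 = -2·-9 + 4·5 + 1·1 = 39
  a_5 = -2·39 + 4·-9 + 1·5 = -109
  a_6 = -2·-109 + 4·39 + 1·-9 = 365
  a_7 = -2·365 + 4·-109 + 1·39 = -1127
  a_8 = -2·-1127 + 4·365 + 1·-109 = 3605
  a_9 = -2·3605 + 4·-1127 + 1·365 = -11353
  a_10 = -2·-11353 + 4·3605 + 1·-1127 = 35999
  a_11 = -2·35999 + 4·-11353 + 1·3605 = -113805
  a_12 = -2·-113805 + 4·35999 + 1·-11353 = 360253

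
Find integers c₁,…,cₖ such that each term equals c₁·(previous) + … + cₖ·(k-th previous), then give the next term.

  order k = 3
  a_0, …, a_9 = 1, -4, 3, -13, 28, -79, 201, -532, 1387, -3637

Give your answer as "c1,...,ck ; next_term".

  a_3 = -2·3 + 2·-4 + 1·1 = -13
  a_4 = -2·-13 + 2·3 + 1·-4 = 28
  a_5 = -2·28 + 2·-13 + 1·3 = -79
  a_6 = -2·-79 + 2·28 + 1·-13 = 201
  a_7 = -2·201 + 2·-79 + 1·28 = -532
  a_8 = -2·-532 + 2·201 + 1·-79 = 1387
  a_9 = -2·1387 + 2·-532 + 1·201 = -3637
  a_10 = -2·-3637 + 2·1387 + 1·-532 = 9516

-2,2,1 ; 9516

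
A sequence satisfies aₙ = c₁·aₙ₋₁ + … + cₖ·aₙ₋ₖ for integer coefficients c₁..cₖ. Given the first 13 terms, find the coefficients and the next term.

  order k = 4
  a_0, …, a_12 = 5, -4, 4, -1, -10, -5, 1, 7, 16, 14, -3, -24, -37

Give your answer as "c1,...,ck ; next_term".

1,-1,0,-1 ; -27

  a_4 = 1·-1 + -1·4 + 0·-4 + -1·5 = -10
  a_5 = 1·-10 + -1·-1 + 0·4 + -1·-4 = -5
  a_6 = 1·-5 + -1·-10 + 0·-1 + -1·4 = 1
  a_7 = 1·1 + -1·-5 + 0·-10 + -1·-1 = 7
  a_8 = 1·7 + -1·1 + 0·-5 + -1·-10 = 16
  a_9 = 1·16 + -1·7 + 0·1 + -1·-5 = 14
  a_10 = 1·14 + -1·16 + 0·7 + -1·1 = -3
  a_11 = 1·-3 + -1·14 + 0·16 + -1·7 = -24
  a_12 = 1·-24 + -1·-3 + 0·14 + -1·16 = -37
  a_13 = 1·-37 + -1·-24 + 0·-3 + -1·14 = -27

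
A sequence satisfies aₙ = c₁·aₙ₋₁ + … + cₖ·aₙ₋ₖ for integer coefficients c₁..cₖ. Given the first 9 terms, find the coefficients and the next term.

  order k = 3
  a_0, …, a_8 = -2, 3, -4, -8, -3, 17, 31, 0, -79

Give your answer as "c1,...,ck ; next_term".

  a_3 = 1·-4 + -2·3 + -1·-2 = -8
  a_4 = 1·-8 + -2·-4 + -1·3 = -3
  a_5 = 1·-3 + -2·-8 + -1·-4 = 17
  a_6 = 1·17 + -2·-3 + -1·-8 = 31
  a_7 = 1·31 + -2·17 + -1·-3 = 0
  a_8 = 1·0 + -2·31 + -1·17 = -79
  a_9 = 1·-79 + -2·0 + -1·31 = -110

1,-2,-1 ; -110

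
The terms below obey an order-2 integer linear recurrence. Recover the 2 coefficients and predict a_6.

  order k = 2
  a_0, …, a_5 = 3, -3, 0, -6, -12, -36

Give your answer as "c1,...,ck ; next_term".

2,2 ; -96

  a_2 = 2·-3 + 2·3 = 0
  a_3 = 2·0 + 2·-3 = -6
  a_4 = 2·-6 + 2·0 = -12
  a_5 = 2·-12 + 2·-6 = -36
  a_6 = 2·-36 + 2·-12 = -96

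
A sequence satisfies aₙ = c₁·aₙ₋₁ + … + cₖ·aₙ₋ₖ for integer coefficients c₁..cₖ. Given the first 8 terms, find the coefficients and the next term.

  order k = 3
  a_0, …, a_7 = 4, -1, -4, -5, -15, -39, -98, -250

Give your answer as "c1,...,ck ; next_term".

  a_3 = 2·-4 + 1·-1 + 1·4 = -5
  a_4 = 2·-5 + 1·-4 + 1·-1 = -15
  a_5 = 2·-15 + 1·-5 + 1·-4 = -39
  a_6 = 2·-39 + 1·-15 + 1·-5 = -98
  a_7 = 2·-98 + 1·-39 + 1·-15 = -250
  a_8 = 2·-250 + 1·-98 + 1·-39 = -637

2,1,1 ; -637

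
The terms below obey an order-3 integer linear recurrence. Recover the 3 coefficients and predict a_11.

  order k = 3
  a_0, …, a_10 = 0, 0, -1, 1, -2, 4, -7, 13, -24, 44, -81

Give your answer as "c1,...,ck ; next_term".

  a_3 = -1·-1 + 1·0 + -1·0 = 1
  a_4 = -1·1 + 1·-1 + -1·0 = -2
  a_5 = -1·-2 + 1·1 + -1·-1 = 4
  a_6 = -1·4 + 1·-2 + -1·1 = -7
  a_7 = -1·-7 + 1·4 + -1·-2 = 13
  a_8 = -1·13 + 1·-7 + -1·4 = -24
  a_9 = -1·-24 + 1·13 + -1·-7 = 44
  a_10 = -1·44 + 1·-24 + -1·13 = -81
  a_11 = -1·-81 + 1·44 + -1·-24 = 149

-1,1,-1 ; 149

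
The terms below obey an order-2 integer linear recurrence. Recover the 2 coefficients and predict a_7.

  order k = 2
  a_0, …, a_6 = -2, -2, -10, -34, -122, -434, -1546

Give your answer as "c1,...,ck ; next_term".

3,2 ; -5506

  a_2 = 3·-2 + 2·-2 = -10
  a_3 = 3·-10 + 2·-2 = -34
  a_4 = 3·-34 + 2·-10 = -122
  a_5 = 3·-122 + 2·-34 = -434
  a_6 = 3·-434 + 2·-122 = -1546
  a_7 = 3·-1546 + 2·-434 = -5506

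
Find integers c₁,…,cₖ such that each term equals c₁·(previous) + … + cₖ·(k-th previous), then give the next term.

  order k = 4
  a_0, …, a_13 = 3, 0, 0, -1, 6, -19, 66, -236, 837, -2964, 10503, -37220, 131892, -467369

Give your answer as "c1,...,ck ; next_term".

  a_4 = -3·-1 + 1·0 + -3·0 + 1·3 = 6
  a_5 = -3·6 + 1·-1 + -3·0 + 1·0 = -19
  a_6 = -3·-19 + 1·6 + -3·-1 + 1·0 = 66
  a_7 = -3·66 + 1·-19 + -3·6 + 1·-1 = -236
  a_8 = -3·-236 + 1·66 + -3·-19 + 1·6 = 837
  a_9 = -3·837 + 1·-236 + -3·66 + 1·-19 = -2964
  a_10 = -3·-2964 + 1·837 + -3·-236 + 1·66 = 10503
  a_11 = -3·10503 + 1·-2964 + -3·837 + 1·-236 = -37220
  a_12 = -3·-37220 + 1·10503 + -3·-2964 + 1·837 = 131892
  a_13 = -3·131892 + 1·-37220 + -3·10503 + 1·-2964 = -467369
  a_14 = -3·-467369 + 1·131892 + -3·-37220 + 1·10503 = 1656162

-3,1,-3,1 ; 1656162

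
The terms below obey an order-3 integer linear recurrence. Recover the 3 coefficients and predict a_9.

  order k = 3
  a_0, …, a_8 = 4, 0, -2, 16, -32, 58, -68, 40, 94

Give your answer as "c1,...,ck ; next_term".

  a_3 = -2·-2 + 0·0 + 3·4 = 16
  a_4 = -2·16 + 0·-2 + 3·0 = -32
  a_5 = -2·-32 + 0·16 + 3·-2 = 58
  a_6 = -2·58 + 0·-32 + 3·16 = -68
  a_7 = -2·-68 + 0·58 + 3·-32 = 40
  a_8 = -2·40 + 0·-68 + 3·58 = 94
  a_9 = -2·94 + 0·40 + 3·-68 = -392

-2,0,3 ; -392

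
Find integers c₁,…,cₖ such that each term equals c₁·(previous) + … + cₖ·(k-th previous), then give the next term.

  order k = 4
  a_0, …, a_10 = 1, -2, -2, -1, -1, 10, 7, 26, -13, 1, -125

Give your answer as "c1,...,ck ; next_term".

  a_4 = 0·-1 + 2·-2 + -3·-2 + -3·1 = -1
  a_5 = 0·-1 + 2·-1 + -3·-2 + -3·-2 = 10
  a_6 = 0·10 + 2·-1 + -3·-1 + -3·-2 = 7
  a_7 = 0·7 + 2·10 + -3·-1 + -3·-1 = 26
  a_8 = 0·26 + 2·7 + -3·10 + -3·-1 = -13
  a_9 = 0·-13 + 2·26 + -3·7 + -3·10 = 1
  a_10 = 0·1 + 2·-13 + -3·26 + -3·7 = -125
  a_11 = 0·-125 + 2·1 + -3·-13 + -3·26 = -37

0,2,-3,-3 ; -37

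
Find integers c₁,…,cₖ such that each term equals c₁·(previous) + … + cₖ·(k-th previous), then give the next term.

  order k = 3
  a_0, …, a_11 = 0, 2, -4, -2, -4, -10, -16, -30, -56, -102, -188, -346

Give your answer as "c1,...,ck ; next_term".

  a_3 = 1·-4 + 1·2 + 1·0 = -2
  a_4 = 1·-2 + 1·-4 + 1·2 = -4
  a_5 = 1·-4 + 1·-2 + 1·-4 = -10
  a_6 = 1·-10 + 1·-4 + 1·-2 = -16
  a_7 = 1·-16 + 1·-10 + 1·-4 = -30
  a_8 = 1·-30 + 1·-16 + 1·-10 = -56
  a_9 = 1·-56 + 1·-30 + 1·-16 = -102
  a_10 = 1·-102 + 1·-56 + 1·-30 = -188
  a_11 = 1·-188 + 1·-102 + 1·-56 = -346
  a_12 = 1·-346 + 1·-188 + 1·-102 = -636

1,1,1 ; -636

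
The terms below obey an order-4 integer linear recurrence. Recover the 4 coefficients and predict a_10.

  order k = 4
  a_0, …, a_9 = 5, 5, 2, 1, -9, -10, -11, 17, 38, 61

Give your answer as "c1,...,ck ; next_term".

  a_4 = 1·1 + 0·2 + -3·5 + 1·5 = -9
  a_5 = 1·-9 + 0·1 + -3·2 + 1·5 = -10
  a_6 = 1·-10 + 0·-9 + -3·1 + 1·2 = -11
  a_7 = 1·-11 + 0·-10 + -3·-9 + 1·1 = 17
  a_8 = 1·17 + 0·-11 + -3·-10 + 1·-9 = 38
  a_9 = 1·38 + 0·17 + -3·-11 + 1·-10 = 61
  a_10 = 1·61 + 0·38 + -3·17 + 1·-11 = -1

1,0,-3,1 ; -1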